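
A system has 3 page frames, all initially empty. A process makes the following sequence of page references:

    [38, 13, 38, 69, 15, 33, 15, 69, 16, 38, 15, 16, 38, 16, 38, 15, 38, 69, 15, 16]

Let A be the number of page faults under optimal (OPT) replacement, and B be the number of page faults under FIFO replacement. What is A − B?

-2

Under OPT: F F . F F F . . F F . . . . . . . F . . → 8 faults.
Under FIFO: F F . F F F . . F F F . . . . . . F . F → 10 faults.
A − B = 8 − 10 = -2.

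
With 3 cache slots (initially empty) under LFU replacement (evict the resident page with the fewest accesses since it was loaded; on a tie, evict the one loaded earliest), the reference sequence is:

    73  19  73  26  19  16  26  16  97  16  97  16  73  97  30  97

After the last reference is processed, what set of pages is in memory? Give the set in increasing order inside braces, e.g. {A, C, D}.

{19, 73, 97}

73 → fault, frames (73)
19 → fault, frames (73 19)
73 → hit
26 → fault, frames (73 19 26)
19 → hit
16 → fault, evict 26, frames (73 19 16)
26 → fault, evict 16, frames (73 19 26)
16 → fault, evict 26, frames (73 19 16)
97 → fault, evict 16, frames (73 19 97)
16 → fault, evict 97, frames (73 19 16)
97 → fault, evict 16, frames (73 19 97)
16 → fault, evict 97, frames (73 19 16)
73 → hit
97 → fault, evict 16, frames (73 19 97)
30 → fault, evict 97, frames (73 19 30)
97 → fault, evict 30, frames (73 19 97)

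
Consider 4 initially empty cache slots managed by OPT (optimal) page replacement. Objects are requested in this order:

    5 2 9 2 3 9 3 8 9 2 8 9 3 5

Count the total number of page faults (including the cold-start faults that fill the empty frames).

6

5 → fault, frames [5]
2 → fault, frames [5, 2]
9 → fault, frames [5, 2, 9]
2 → hit
3 → fault, frames [5, 2, 9, 3]
9 → hit
3 → hit
8 → fault, evict 5, frames [2, 9, 3, 8]
9 → hit
2 → hit
8 → hit
9 → hit
3 → hit
5 → fault, evict 8, frames [2, 9, 3, 5]
Page faults: 6.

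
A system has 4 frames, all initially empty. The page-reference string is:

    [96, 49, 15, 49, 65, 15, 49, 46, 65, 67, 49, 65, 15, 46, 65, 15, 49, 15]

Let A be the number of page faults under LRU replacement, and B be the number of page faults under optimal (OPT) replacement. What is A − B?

1

Under LRU: F F F . F . . F . F . . F F . . . . → 8 faults.
Under OPT: F F F . F . . F . F . . . F . . . . → 7 faults.
A − B = 8 − 7 = 1.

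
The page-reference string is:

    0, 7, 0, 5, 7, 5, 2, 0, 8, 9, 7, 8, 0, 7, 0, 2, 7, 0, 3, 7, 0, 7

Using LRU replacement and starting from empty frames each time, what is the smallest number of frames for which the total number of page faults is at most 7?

6

f=1: 22 faults
f=2: 18 faults
f=3: 11 faults
f=4: 9 faults
f=5: 8 faults
f=6: 7 faults
f=7: 7 faults
Smallest f with faults ≤ 7 is 6.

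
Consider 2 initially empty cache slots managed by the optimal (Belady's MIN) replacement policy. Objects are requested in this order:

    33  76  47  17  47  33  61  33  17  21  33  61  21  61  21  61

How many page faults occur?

33: fault, frames {33}
76: fault, frames {33,76}
47: fault, evict 76, frames {33,47}
17: fault, evict 33, frames {47,17}
47: hit
33: fault, evict 47, frames {17,33}
61: fault, evict 17, frames {33,61}
33: hit
17: fault, evict 61, frames {33,17}
21: fault, evict 17, frames {33,21}
33: hit
61: fault, evict 33, frames {21,61}
21: hit
61: hit
21: hit
61: hit
Page faults: 9.

9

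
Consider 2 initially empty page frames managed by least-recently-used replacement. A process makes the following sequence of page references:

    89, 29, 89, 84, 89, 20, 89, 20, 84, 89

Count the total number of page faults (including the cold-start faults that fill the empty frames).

89 -> fault, frames [89]
29 -> fault, frames [89, 29]
89 -> hit
84 -> fault, evict 29, frames [89, 84]
89 -> hit
20 -> fault, evict 84, frames [89, 20]
89 -> hit
20 -> hit
84 -> fault, evict 89, frames [20, 84]
89 -> fault, evict 20, frames [84, 89]
Page faults: 6.

6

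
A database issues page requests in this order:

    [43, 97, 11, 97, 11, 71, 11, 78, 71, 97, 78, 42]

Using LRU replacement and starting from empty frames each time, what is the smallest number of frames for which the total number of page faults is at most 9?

2

f=1: 12 faults
f=2: 9 faults
f=3: 7 faults
f=4: 6 faults
f=5: 6 faults
f=6: 6 faults
Smallest f with faults ≤ 9 is 2.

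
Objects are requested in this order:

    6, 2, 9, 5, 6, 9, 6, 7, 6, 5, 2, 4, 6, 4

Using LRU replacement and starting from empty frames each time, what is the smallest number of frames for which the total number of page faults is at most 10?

f=1: 14 faults
f=2: 11 faults
f=3: 10 faults
f=4: 7 faults
f=5: 6 faults
f=6: 6 faults
Smallest f with faults ≤ 10 is 3.

3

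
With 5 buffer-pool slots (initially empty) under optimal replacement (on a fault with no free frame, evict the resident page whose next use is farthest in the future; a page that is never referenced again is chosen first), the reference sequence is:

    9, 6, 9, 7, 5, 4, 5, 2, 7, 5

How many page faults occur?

6

9: fault, frames [9]
6: fault, frames [9, 6]
9: hit
7: fault, frames [9, 6, 7]
5: fault, frames [9, 6, 7, 5]
4: fault, frames [9, 6, 7, 5, 4]
5: hit
2: fault, evict 4, frames [9, 6, 7, 5, 2]
7: hit
5: hit
Page faults: 6.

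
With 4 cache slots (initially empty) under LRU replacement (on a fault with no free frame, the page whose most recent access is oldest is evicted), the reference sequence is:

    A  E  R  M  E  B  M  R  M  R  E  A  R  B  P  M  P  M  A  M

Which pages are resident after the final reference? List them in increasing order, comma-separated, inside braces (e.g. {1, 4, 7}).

A -> miss, frames (A)
E -> miss, frames (A E)
R -> miss, frames (A E R)
M -> miss, frames (A E R M)
E -> hit
B -> miss, evict A, frames (R M E B)
M -> hit
R -> hit
M -> hit
R -> hit
E -> hit
A -> miss, evict B, frames (M R E A)
R -> hit
B -> miss, evict M, frames (E A R B)
P -> miss, evict E, frames (A R B P)
M -> miss, evict A, frames (R B P M)
P -> hit
M -> hit
A -> miss, evict R, frames (B P M A)
M -> hit

{A, B, M, P}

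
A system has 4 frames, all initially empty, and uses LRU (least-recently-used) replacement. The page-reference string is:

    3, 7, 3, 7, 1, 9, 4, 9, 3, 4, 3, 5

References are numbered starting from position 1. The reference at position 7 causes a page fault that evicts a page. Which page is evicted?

3

pos 1: 3 → fault, frames {3}
pos 2: 7 → fault, frames {3,7}
pos 3: 3 → hit
pos 4: 7 → hit
pos 5: 1 → fault, frames {3,7,1}
pos 6: 9 → fault, frames {3,7,1,9}
pos 7: 4 → fault, evict 3, frames {7,1,9,4}
At position 7, page 3 is evicted.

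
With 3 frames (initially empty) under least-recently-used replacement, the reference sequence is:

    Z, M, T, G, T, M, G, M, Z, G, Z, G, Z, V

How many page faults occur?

6

Z: fault, frames (Z)
M: fault, frames (Z M)
T: fault, frames (Z M T)
G: fault, evict Z, frames (M T G)
T: hit
M: hit
G: hit
M: hit
Z: fault, evict T, frames (G M Z)
G: hit
Z: hit
G: hit
Z: hit
V: fault, evict M, frames (G Z V)
Page faults: 6.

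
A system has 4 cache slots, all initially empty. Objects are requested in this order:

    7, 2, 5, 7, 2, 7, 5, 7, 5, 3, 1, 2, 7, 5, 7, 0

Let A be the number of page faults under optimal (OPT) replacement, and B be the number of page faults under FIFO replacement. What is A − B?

-1

Under OPT: F F F . . . . . . F F . . . . F → 6 faults.
Under FIFO: F F F . . . . . . F F . F . . F → 7 faults.
A − B = 6 − 7 = -1.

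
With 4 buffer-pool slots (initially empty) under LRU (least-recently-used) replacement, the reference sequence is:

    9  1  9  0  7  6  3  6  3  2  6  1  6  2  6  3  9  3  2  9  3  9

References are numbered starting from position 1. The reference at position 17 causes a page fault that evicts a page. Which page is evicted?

1

pos 1: 9 → fault, frames {9}
pos 2: 1 → fault, frames {9,1}
pos 3: 9 → hit
pos 4: 0 → fault, frames {1,9,0}
pos 5: 7 → fault, frames {1,9,0,7}
pos 6: 6 → fault, evict 1, frames {9,0,7,6}
pos 7: 3 → fault, evict 9, frames {0,7,6,3}
pos 8: 6 → hit
pos 9: 3 → hit
pos 10: 2 → fault, evict 0, frames {7,6,3,2}
pos 11: 6 → hit
pos 12: 1 → fault, evict 7, frames {3,2,6,1}
pos 13: 6 → hit
pos 14: 2 → hit
pos 15: 6 → hit
pos 16: 3 → hit
pos 17: 9 → fault, evict 1, frames {2,6,3,9}
At position 17, page 1 is evicted.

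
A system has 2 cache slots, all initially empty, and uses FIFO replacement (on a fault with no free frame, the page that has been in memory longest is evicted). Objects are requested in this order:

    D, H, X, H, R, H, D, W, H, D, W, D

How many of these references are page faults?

10

D → fault, frames {D}
H → fault, frames {D,H}
X → fault, evict D, frames {H,X}
H → hit
R → fault, evict H, frames {X,R}
H → fault, evict X, frames {R,H}
D → fault, evict R, frames {H,D}
W → fault, evict H, frames {D,W}
H → fault, evict D, frames {W,H}
D → fault, evict W, frames {H,D}
W → fault, evict H, frames {D,W}
D → hit
Page faults: 10.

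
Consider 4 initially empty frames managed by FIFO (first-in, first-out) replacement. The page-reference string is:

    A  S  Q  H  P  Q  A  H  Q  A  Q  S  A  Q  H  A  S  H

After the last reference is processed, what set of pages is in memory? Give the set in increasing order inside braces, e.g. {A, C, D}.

{A, H, Q, S}

A: miss, frames {A}
S: miss, frames {A,S}
Q: miss, frames {A,S,Q}
H: miss, frames {A,S,Q,H}
P: miss, evict A, frames {S,Q,H,P}
Q: hit
A: miss, evict S, frames {Q,H,P,A}
H: hit
Q: hit
A: hit
Q: hit
S: miss, evict Q, frames {H,P,A,S}
A: hit
Q: miss, evict H, frames {P,A,S,Q}
H: miss, evict P, frames {A,S,Q,H}
A: hit
S: hit
H: hit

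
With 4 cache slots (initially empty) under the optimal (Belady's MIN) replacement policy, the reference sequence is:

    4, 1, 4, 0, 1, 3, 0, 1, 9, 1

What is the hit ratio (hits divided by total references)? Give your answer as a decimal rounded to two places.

4 → fault, frames {4}
1 → fault, frames {4,1}
4 → hit
0 → fault, frames {4,1,0}
1 → hit
3 → fault, frames {4,1,0,3}
0 → hit
1 → hit
9 → fault, evict 3, frames {4,1,0,9}
1 → hit
Hits: 5 of 10 references → 5/10 = 0.5000.

0.50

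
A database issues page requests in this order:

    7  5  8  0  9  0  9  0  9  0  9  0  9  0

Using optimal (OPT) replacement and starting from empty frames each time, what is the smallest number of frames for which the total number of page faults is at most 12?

f=1: 14 faults
f=2: 5 faults
f=3: 5 faults
f=4: 5 faults
f=5: 5 faults
Smallest f with faults ≤ 12 is 2.

2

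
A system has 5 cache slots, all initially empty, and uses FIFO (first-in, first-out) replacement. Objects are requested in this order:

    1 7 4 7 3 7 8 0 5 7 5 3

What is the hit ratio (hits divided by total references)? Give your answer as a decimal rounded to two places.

1 → fault, frames {1}
7 → fault, frames {1,7}
4 → fault, frames {1,7,4}
7 → hit
3 → fault, frames {1,7,4,3}
7 → hit
8 → fault, frames {1,7,4,3,8}
0 → fault, evict 1, frames {7,4,3,8,0}
5 → fault, evict 7, frames {4,3,8,0,5}
7 → fault, evict 4, frames {3,8,0,5,7}
5 → hit
3 → hit
Hits: 4 of 12 references → 4/12 = 0.3333.

0.33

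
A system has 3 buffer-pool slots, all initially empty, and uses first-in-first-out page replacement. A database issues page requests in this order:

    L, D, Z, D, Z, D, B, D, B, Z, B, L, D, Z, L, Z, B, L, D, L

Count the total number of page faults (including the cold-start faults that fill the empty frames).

10

L → fault, frames {L}
D → fault, frames {L,D}
Z → fault, frames {L,D,Z}
D → hit
Z → hit
D → hit
B → fault, evict L, frames {D,Z,B}
D → hit
B → hit
Z → hit
B → hit
L → fault, evict D, frames {Z,B,L}
D → fault, evict Z, frames {B,L,D}
Z → fault, evict B, frames {L,D,Z}
L → hit
Z → hit
B → fault, evict L, frames {D,Z,B}
L → fault, evict D, frames {Z,B,L}
D → fault, evict Z, frames {B,L,D}
L → hit
Page faults: 10.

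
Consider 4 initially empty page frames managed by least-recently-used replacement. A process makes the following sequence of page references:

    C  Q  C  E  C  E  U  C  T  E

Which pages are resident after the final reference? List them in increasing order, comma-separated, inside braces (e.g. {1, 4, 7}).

{C, E, T, U}

C -> fault, frames (C)
Q -> fault, frames (C Q)
C -> hit
E -> fault, frames (Q C E)
C -> hit
E -> hit
U -> fault, frames (Q C E U)
C -> hit
T -> fault, evict Q, frames (E U C T)
E -> hit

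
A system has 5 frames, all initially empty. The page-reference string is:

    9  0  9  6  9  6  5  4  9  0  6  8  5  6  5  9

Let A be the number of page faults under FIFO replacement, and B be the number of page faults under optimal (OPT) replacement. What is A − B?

Under FIFO: F F . F . . F F . . . F . . . F → 7 faults.
Under OPT: F F . F . . F F . . . F . . . . → 6 faults.
A − B = 7 − 6 = 1.

1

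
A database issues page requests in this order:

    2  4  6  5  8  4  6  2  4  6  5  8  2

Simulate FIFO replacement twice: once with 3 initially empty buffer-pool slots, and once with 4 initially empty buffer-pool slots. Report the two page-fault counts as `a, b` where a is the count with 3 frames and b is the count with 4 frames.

3 frames: F F F F F F F F . . F F . → 10 faults.
4 frames: F F F F F . . F F F F F F → 11 faults.
11 > 10: adding a frame increased faults — Belady's anomaly.

10, 11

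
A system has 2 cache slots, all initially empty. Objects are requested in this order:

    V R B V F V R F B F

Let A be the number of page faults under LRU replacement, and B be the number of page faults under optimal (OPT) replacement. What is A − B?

2

Under LRU: F F F F F . F F F . → 8 faults.
Under OPT: F F F . F . F . F . → 6 faults.
A − B = 8 − 6 = 2.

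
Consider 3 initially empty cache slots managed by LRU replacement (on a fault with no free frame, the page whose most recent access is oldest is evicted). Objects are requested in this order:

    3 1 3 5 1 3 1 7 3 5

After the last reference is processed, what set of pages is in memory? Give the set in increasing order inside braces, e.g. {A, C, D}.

{3, 5, 7}

3 → fault, frames (3)
1 → fault, frames (3 1)
3 → hit
5 → fault, frames (1 3 5)
1 → hit
3 → hit
1 → hit
7 → fault, evict 5, frames (3 1 7)
3 → hit
5 → fault, evict 1, frames (7 3 5)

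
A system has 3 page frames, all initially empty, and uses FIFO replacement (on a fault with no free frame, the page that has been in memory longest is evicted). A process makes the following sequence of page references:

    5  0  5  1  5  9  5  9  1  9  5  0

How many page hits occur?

6

5 → miss, frames [5]
0 → miss, frames [5, 0]
5 → hit
1 → miss, frames [5, 0, 1]
5 → hit
9 → miss, evict 5, frames [0, 1, 9]
5 → miss, evict 0, frames [1, 9, 5]
9 → hit
1 → hit
9 → hit
5 → hit
0 → miss, evict 1, frames [9, 5, 0]
Hits: 6.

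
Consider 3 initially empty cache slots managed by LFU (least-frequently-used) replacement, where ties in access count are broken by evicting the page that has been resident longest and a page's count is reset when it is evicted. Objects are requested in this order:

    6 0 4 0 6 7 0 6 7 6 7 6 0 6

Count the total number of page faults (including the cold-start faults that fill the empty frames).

4

6: fault, frames [6]
0: fault, frames [6, 0]
4: fault, frames [6, 0, 4]
0: hit
6: hit
7: fault, evict 4, frames [6, 0, 7]
0: hit
6: hit
7: hit
6: hit
7: hit
6: hit
0: hit
6: hit
Page faults: 4.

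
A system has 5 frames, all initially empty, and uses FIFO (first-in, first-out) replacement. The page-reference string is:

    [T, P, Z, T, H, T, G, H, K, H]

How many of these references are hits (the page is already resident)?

T → fault, frames (T)
P → fault, frames (T P)
Z → fault, frames (T P Z)
T → hit
H → fault, frames (T P Z H)
T → hit
G → fault, frames (T P Z H G)
H → hit
K → fault, evict T, frames (P Z H G K)
H → hit
Hits: 4.

4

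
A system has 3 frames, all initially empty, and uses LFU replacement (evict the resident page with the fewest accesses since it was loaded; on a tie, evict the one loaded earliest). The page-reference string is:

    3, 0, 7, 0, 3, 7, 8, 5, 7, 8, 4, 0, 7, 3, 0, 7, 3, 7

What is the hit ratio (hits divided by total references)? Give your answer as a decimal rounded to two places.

0.56

3 -> miss, frames (3)
0 -> miss, frames (3 0)
7 -> miss, frames (3 0 7)
0 -> hit
3 -> hit
7 -> hit
8 -> miss, evict 3, frames (0 7 8)
5 -> miss, evict 8, frames (0 7 5)
7 -> hit
8 -> miss, evict 5, frames (0 7 8)
4 -> miss, evict 8, frames (0 7 4)
0 -> hit
7 -> hit
3 -> miss, evict 4, frames (0 7 3)
0 -> hit
7 -> hit
3 -> hit
7 -> hit
Hits: 10 of 18 references → 10/18 = 0.5556.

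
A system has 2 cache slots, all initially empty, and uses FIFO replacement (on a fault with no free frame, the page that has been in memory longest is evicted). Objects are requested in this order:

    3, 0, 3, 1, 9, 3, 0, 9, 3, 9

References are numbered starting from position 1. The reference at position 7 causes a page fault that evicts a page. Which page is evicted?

9

pos 1: 3 -> fault, frames {3}
pos 2: 0 -> fault, frames {3,0}
pos 3: 3 -> hit
pos 4: 1 -> fault, evict 3, frames {0,1}
pos 5: 9 -> fault, evict 0, frames {1,9}
pos 6: 3 -> fault, evict 1, frames {9,3}
pos 7: 0 -> fault, evict 9, frames {3,0}
At position 7, page 9 is evicted.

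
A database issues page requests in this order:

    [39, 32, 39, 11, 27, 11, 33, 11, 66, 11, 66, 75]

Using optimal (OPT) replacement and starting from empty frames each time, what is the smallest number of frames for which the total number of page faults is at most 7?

f=1: 12 faults
f=2: 7 faults
f=3: 7 faults
f=4: 7 faults
f=5: 7 faults
f=6: 7 faults
f=7: 7 faults
Smallest f with faults ≤ 7 is 2.

2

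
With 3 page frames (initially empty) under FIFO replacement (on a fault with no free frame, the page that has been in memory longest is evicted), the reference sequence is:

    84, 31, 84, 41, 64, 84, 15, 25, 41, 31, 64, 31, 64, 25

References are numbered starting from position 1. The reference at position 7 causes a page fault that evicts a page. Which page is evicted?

41

pos 1: 84 → fault, frames {84}
pos 2: 31 → fault, frames {84,31}
pos 3: 84 → hit
pos 4: 41 → fault, frames {84,31,41}
pos 5: 64 → fault, evict 84, frames {31,41,64}
pos 6: 84 → fault, evict 31, frames {41,64,84}
pos 7: 15 → fault, evict 41, frames {64,84,15}
At position 7, page 41 is evicted.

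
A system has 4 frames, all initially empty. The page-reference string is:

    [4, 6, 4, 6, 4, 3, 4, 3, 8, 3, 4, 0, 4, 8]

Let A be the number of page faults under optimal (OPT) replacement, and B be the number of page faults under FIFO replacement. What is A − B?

-1

Under OPT: F F . . . F . . F . . F . . → 5 faults.
Under FIFO: F F . . . F . . F . . F F . → 6 faults.
A − B = 5 − 6 = -1.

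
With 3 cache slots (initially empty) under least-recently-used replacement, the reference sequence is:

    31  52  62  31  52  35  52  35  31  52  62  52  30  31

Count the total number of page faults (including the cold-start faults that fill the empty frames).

31: miss, frames (31)
52: miss, frames (31 52)
62: miss, frames (31 52 62)
31: hit
52: hit
35: miss, evict 62, frames (31 52 35)
52: hit
35: hit
31: hit
52: hit
62: miss, evict 35, frames (31 52 62)
52: hit
30: miss, evict 31, frames (62 52 30)
31: miss, evict 62, frames (52 30 31)
Page faults: 7.

7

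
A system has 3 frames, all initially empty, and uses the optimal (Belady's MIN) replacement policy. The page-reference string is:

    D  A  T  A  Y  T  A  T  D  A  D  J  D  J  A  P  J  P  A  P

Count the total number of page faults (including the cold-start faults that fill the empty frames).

D -> miss, frames [D]
A -> miss, frames [D, A]
T -> miss, frames [D, A, T]
A -> hit
Y -> miss, evict D, frames [A, T, Y]
T -> hit
A -> hit
T -> hit
D -> miss, evict Y, frames [A, T, D]
A -> hit
D -> hit
J -> miss, evict T, frames [A, D, J]
D -> hit
J -> hit
A -> hit
P -> miss, evict D, frames [A, J, P]
J -> hit
P -> hit
A -> hit
P -> hit
Page faults: 7.

7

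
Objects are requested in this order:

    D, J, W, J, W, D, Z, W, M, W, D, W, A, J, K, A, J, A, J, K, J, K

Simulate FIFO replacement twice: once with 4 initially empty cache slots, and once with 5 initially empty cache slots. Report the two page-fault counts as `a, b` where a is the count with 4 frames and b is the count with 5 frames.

9, 8

4 frames: F F F . . . F . F . F . F F F . . . . . . . → 9 faults.
5 frames: F F F . . . F . F . . . F . F . F . . . . . → 8 faults.
8 < 9: adding a frame reduced faults, as is typical.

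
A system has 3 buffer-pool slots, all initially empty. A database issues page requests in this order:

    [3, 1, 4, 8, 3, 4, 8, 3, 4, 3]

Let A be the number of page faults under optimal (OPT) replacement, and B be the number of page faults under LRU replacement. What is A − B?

Under OPT: F F F F . . . . . . → 4 faults.
Under LRU: F F F F F . . . . . → 5 faults.
A − B = 4 − 5 = -1.

-1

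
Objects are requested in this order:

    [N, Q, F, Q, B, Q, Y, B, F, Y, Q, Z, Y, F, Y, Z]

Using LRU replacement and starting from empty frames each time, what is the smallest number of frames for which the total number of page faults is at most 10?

f=1: 16 faults
f=2: 13 faults
f=3: 9 faults
f=4: 6 faults
f=5: 6 faults
f=6: 6 faults
Smallest f with faults ≤ 10 is 3.

3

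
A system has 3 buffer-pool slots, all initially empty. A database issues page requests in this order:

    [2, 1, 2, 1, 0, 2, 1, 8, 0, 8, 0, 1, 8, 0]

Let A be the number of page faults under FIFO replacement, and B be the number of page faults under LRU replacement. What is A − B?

Under FIFO: F F . . F . . F . . . . . . → 4 faults.
Under LRU: F F . . F . . F F . . . . . → 5 faults.
A − B = 4 − 5 = -1.

-1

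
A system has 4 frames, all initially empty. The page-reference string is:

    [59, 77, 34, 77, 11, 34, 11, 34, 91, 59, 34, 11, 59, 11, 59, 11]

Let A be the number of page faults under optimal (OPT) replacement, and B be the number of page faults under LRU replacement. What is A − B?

Under OPT: F F F . F . . . F . . . . . . . → 5 faults.
Under LRU: F F F . F . . . F F . . . . . . → 6 faults.
A − B = 5 − 6 = -1.

-1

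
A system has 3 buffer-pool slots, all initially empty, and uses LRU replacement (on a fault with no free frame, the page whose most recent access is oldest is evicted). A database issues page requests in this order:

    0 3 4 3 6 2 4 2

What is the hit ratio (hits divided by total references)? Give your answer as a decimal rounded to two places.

0.25

0: fault, frames (0)
3: fault, frames (0 3)
4: fault, frames (0 3 4)
3: hit
6: fault, evict 0, frames (4 3 6)
2: fault, evict 4, frames (3 6 2)
4: fault, evict 3, frames (6 2 4)
2: hit
Hits: 2 of 8 references → 2/8 = 0.2500.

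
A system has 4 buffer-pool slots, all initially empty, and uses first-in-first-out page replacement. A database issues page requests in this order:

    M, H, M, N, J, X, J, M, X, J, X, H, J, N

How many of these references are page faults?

M → miss, frames [M]
H → miss, frames [M, H]
M → hit
N → miss, frames [M, H, N]
J → miss, frames [M, H, N, J]
X → miss, evict M, frames [H, N, J, X]
J → hit
M → miss, evict H, frames [N, J, X, M]
X → hit
J → hit
X → hit
H → miss, evict N, frames [J, X, M, H]
J → hit
N → miss, evict J, frames [X, M, H, N]
Page faults: 8.

8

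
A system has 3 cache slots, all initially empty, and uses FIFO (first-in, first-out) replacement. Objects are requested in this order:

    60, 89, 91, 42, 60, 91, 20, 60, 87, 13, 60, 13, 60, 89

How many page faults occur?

10

60 → miss, frames (60)
89 → miss, frames (60 89)
91 → miss, frames (60 89 91)
42 → miss, evict 60, frames (89 91 42)
60 → miss, evict 89, frames (91 42 60)
91 → hit
20 → miss, evict 91, frames (42 60 20)
60 → hit
87 → miss, evict 42, frames (60 20 87)
13 → miss, evict 60, frames (20 87 13)
60 → miss, evict 20, frames (87 13 60)
13 → hit
60 → hit
89 → miss, evict 87, frames (13 60 89)
Page faults: 10.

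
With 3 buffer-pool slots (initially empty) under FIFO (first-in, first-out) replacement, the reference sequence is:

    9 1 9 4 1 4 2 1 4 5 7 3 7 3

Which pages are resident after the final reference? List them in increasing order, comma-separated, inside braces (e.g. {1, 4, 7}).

{3, 5, 7}

9: fault, frames (9)
1: fault, frames (9 1)
9: hit
4: fault, frames (9 1 4)
1: hit
4: hit
2: fault, evict 9, frames (1 4 2)
1: hit
4: hit
5: fault, evict 1, frames (4 2 5)
7: fault, evict 4, frames (2 5 7)
3: fault, evict 2, frames (5 7 3)
7: hit
3: hit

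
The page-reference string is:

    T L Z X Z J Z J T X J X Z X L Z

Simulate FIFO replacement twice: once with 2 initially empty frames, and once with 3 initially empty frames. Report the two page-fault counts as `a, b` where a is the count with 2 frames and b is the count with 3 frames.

13, 9

2 frames: F F F F . F F . F F F . F F F F → 13 faults.
3 frames: F F F F . F . . F . . . F F F . → 9 faults.
9 < 13: adding a frame reduced faults, as is typical.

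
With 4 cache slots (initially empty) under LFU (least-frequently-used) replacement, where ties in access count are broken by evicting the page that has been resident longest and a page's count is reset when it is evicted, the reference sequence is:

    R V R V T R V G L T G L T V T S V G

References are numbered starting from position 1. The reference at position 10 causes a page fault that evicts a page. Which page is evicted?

G

pos 1: R → fault, frames [R]
pos 2: V → fault, frames [R, V]
pos 3: R → hit
pos 4: V → hit
pos 5: T → fault, frames [R, V, T]
pos 6: R → hit
pos 7: V → hit
pos 8: G → fault, frames [R, V, T, G]
pos 9: L → fault, evict T, frames [R, V, G, L]
pos 10: T → fault, evict G, frames [R, V, L, T]
At position 10, page G is evicted.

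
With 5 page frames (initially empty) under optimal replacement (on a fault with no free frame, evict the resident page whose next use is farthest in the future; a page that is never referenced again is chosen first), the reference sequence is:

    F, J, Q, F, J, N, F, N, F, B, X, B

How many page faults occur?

F -> miss, frames (F)
J -> miss, frames (F J)
Q -> miss, frames (F J Q)
F -> hit
J -> hit
N -> miss, frames (F J Q N)
F -> hit
N -> hit
F -> hit
B -> miss, frames (F J Q N B)
X -> miss, evict N, frames (F J Q B X)
B -> hit
Page faults: 6.

6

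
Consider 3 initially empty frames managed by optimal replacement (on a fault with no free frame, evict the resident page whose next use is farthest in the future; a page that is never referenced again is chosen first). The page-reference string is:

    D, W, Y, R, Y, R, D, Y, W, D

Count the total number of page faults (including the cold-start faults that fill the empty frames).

D -> miss, frames [D]
W -> miss, frames [D, W]
Y -> miss, frames [D, W, Y]
R -> miss, evict W, frames [D, Y, R]
Y -> hit
R -> hit
D -> hit
Y -> hit
W -> miss, evict R, frames [D, Y, W]
D -> hit
Page faults: 5.

5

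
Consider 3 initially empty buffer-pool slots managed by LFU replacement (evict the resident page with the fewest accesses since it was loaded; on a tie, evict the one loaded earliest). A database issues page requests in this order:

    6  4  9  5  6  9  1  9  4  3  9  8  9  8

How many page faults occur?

6 → fault, frames [6]
4 → fault, frames [6, 4]
9 → fault, frames [6, 4, 9]
5 → fault, evict 6, frames [4, 9, 5]
6 → fault, evict 4, frames [9, 5, 6]
9 → hit
1 → fault, evict 5, frames [9, 6, 1]
9 → hit
4 → fault, evict 6, frames [9, 1, 4]
3 → fault, evict 1, frames [9, 4, 3]
9 → hit
8 → fault, evict 4, frames [9, 3, 8]
9 → hit
8 → hit
Page faults: 9.

9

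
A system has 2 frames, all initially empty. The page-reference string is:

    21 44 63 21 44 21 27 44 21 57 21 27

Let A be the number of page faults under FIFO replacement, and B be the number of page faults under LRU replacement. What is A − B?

-1

Under FIFO: F F F F F . F . F F . F → 9 faults.
Under LRU: F F F F F . F F F F . F → 10 faults.
A − B = 9 − 10 = -1.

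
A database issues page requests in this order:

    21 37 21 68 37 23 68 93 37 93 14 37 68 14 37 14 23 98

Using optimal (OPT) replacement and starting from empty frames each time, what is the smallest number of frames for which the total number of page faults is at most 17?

2

f=1: 18 faults
f=2: 11 faults
f=3: 8 faults
f=4: 7 faults
f=5: 7 faults
f=6: 7 faults
f=7: 7 faults
Smallest f with faults ≤ 17 is 2.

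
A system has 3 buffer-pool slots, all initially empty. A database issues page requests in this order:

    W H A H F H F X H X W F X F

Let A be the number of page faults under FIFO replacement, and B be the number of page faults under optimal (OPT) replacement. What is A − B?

3

Under FIFO: F F F . F . . F F . F F F . → 9 faults.
Under OPT: F F F . F . . F . . . F . . → 6 faults.
A − B = 9 − 6 = 3.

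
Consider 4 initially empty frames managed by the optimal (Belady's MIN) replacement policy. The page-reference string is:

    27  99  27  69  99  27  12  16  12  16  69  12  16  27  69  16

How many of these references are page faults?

5

27 -> miss, frames (27)
99 -> miss, frames (27 99)
27 -> hit
69 -> miss, frames (27 99 69)
99 -> hit
27 -> hit
12 -> miss, frames (27 99 69 12)
16 -> miss, evict 99, frames (27 69 12 16)
12 -> hit
16 -> hit
69 -> hit
12 -> hit
16 -> hit
27 -> hit
69 -> hit
16 -> hit
Page faults: 5.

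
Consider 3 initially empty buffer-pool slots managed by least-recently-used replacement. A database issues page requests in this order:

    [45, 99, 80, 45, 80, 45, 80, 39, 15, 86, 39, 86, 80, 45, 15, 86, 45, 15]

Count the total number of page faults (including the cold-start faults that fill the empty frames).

10

45: fault, frames {45}
99: fault, frames {45,99}
80: fault, frames {45,99,80}
45: hit
80: hit
45: hit
80: hit
39: fault, evict 99, frames {45,80,39}
15: fault, evict 45, frames {80,39,15}
86: fault, evict 80, frames {39,15,86}
39: hit
86: hit
80: fault, evict 15, frames {39,86,80}
45: fault, evict 39, frames {86,80,45}
15: fault, evict 86, frames {80,45,15}
86: fault, evict 80, frames {45,15,86}
45: hit
15: hit
Page faults: 10.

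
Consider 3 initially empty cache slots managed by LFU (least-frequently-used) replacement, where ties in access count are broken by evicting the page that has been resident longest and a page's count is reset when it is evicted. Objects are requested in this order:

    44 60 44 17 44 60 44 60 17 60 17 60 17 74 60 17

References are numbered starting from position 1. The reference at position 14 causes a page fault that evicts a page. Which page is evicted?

pos 1: 44: miss, frames {44}
pos 2: 60: miss, frames {44,60}
pos 3: 44: hit
pos 4: 17: miss, frames {44,60,17}
pos 5: 44: hit
pos 6: 60: hit
pos 7: 44: hit
pos 8: 60: hit
pos 9: 17: hit
pos 10: 60: hit
pos 11: 17: hit
pos 12: 60: hit
pos 13: 17: hit
pos 14: 74: miss, evict 44, frames {60,17,74}
At position 14, page 44 is evicted.

44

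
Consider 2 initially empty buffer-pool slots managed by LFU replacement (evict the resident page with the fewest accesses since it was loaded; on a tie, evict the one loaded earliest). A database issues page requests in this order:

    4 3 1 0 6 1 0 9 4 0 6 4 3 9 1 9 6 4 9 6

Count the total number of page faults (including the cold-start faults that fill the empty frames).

4: miss, frames {4}
3: miss, frames {4,3}
1: miss, evict 4, frames {3,1}
0: miss, evict 3, frames {1,0}
6: miss, evict 1, frames {0,6}
1: miss, evict 0, frames {6,1}
0: miss, evict 6, frames {1,0}
9: miss, evict 1, frames {0,9}
4: miss, evict 0, frames {9,4}
0: miss, evict 9, frames {4,0}
6: miss, evict 4, frames {0,6}
4: miss, evict 0, frames {6,4}
3: miss, evict 6, frames {4,3}
9: miss, evict 4, frames {3,9}
1: miss, evict 3, frames {9,1}
9: hit
6: miss, evict 1, frames {9,6}
4: miss, evict 6, frames {9,4}
9: hit
6: miss, evict 4, frames {9,6}
Page faults: 18.

18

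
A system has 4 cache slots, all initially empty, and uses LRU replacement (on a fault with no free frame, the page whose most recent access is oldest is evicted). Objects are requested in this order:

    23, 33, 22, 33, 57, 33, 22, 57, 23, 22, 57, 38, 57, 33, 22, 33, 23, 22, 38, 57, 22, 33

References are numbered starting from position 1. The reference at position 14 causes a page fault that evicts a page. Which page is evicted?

pos 1: 23 -> fault, frames {23}
pos 2: 33 -> fault, frames {23,33}
pos 3: 22 -> fault, frames {23,33,22}
pos 4: 33 -> hit
pos 5: 57 -> fault, frames {23,22,33,57}
pos 6: 33 -> hit
pos 7: 22 -> hit
pos 8: 57 -> hit
pos 9: 23 -> hit
pos 10: 22 -> hit
pos 11: 57 -> hit
pos 12: 38 -> fault, evict 33, frames {23,22,57,38}
pos 13: 57 -> hit
pos 14: 33 -> fault, evict 23, frames {22,38,57,33}
At position 14, page 23 is evicted.

23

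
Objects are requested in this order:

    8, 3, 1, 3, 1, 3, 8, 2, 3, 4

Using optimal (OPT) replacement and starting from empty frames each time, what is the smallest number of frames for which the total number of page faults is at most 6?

f=1: 10 faults
f=2: 6 faults
f=3: 5 faults
f=4: 5 faults
f=5: 5 faults
Smallest f with faults ≤ 6 is 2.

2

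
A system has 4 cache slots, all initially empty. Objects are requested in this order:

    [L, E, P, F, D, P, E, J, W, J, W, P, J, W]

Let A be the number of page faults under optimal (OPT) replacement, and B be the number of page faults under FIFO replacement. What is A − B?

Under OPT: F F F F F . . F F . . . . . → 7 faults.
Under FIFO: F F F F F . . F F . . F . . → 8 faults.
A − B = 7 − 8 = -1.

-1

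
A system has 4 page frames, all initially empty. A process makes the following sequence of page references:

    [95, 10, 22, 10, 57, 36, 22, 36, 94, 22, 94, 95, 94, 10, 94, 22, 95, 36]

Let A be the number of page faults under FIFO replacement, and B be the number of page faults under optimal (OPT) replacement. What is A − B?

3

Under FIFO: F F F . F F . . F . . F . F . F . F → 10 faults.
Under OPT: F F F . F F . . F . . . . . . . . F → 7 faults.
A − B = 10 − 7 = 3.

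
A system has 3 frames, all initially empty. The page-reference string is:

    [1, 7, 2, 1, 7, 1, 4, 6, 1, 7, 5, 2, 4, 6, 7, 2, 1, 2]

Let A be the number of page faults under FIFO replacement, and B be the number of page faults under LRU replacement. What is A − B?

Under FIFO: F F F . . . F F F F F F F F F F F . → 14 faults.
Under LRU: F F F . . . F F . F F F F F F F F . → 13 faults.
A − B = 14 − 13 = 1.

1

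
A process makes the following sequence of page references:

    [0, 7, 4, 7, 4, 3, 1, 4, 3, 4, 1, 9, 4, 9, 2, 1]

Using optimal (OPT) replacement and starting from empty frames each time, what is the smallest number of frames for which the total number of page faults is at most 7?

3

f=1: 16 faults
f=2: 10 faults
f=3: 7 faults
f=4: 7 faults
f=5: 7 faults
f=6: 7 faults
f=7: 7 faults
Smallest f with faults ≤ 7 is 3.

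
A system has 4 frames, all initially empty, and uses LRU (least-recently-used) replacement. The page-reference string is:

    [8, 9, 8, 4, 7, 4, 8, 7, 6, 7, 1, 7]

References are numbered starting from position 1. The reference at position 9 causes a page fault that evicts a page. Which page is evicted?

pos 1: 8: miss, frames {8}
pos 2: 9: miss, frames {8,9}
pos 3: 8: hit
pos 4: 4: miss, frames {9,8,4}
pos 5: 7: miss, frames {9,8,4,7}
pos 6: 4: hit
pos 7: 8: hit
pos 8: 7: hit
pos 9: 6: miss, evict 9, frames {4,8,7,6}
At position 9, page 9 is evicted.

9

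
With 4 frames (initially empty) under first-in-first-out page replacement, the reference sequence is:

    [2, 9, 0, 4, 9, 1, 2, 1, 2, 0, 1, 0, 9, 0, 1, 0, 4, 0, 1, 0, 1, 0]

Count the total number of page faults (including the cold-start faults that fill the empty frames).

2: fault, frames (2)
9: fault, frames (2 9)
0: fault, frames (2 9 0)
4: fault, frames (2 9 0 4)
9: hit
1: fault, evict 2, frames (9 0 4 1)
2: fault, evict 9, frames (0 4 1 2)
1: hit
2: hit
0: hit
1: hit
0: hit
9: fault, evict 0, frames (4 1 2 9)
0: fault, evict 4, frames (1 2 9 0)
1: hit
0: hit
4: fault, evict 1, frames (2 9 0 4)
0: hit
1: fault, evict 2, frames (9 0 4 1)
0: hit
1: hit
0: hit
Page faults: 10.

10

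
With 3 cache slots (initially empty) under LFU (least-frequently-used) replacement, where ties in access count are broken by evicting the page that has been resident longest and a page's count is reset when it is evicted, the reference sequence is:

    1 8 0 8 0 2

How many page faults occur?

4

1 -> miss, frames [1]
8 -> miss, frames [1, 8]
0 -> miss, frames [1, 8, 0]
8 -> hit
0 -> hit
2 -> miss, evict 1, frames [8, 0, 2]
Page faults: 4.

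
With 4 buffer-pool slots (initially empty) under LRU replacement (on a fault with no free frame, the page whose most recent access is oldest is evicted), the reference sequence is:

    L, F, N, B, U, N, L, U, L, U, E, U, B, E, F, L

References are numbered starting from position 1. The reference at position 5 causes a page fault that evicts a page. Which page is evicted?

L

pos 1: L -> miss, frames {L}
pos 2: F -> miss, frames {L,F}
pos 3: N -> miss, frames {L,F,N}
pos 4: B -> miss, frames {L,F,N,B}
pos 5: U -> miss, evict L, frames {F,N,B,U}
At position 5, page L is evicted.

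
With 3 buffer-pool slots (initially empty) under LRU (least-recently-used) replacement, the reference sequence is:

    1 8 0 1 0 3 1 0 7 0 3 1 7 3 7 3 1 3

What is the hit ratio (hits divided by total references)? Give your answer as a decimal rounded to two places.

1: fault, frames [1]
8: fault, frames [1, 8]
0: fault, frames [1, 8, 0]
1: hit
0: hit
3: fault, evict 8, frames [1, 0, 3]
1: hit
0: hit
7: fault, evict 3, frames [1, 0, 7]
0: hit
3: fault, evict 1, frames [7, 0, 3]
1: fault, evict 7, frames [0, 3, 1]
7: fault, evict 0, frames [3, 1, 7]
3: hit
7: hit
3: hit
1: hit
3: hit
Hits: 10 of 18 references → 10/18 = 0.5556.

0.56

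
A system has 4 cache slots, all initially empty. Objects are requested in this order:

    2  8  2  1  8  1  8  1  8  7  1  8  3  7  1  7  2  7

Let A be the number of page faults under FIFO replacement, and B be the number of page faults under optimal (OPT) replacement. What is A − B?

1

Under FIFO: F F . F . . . . . F . . F . . . F . → 6 faults.
Under OPT: F F . F . . . . . F . . F . . . . . → 5 faults.
A − B = 6 − 5 = 1.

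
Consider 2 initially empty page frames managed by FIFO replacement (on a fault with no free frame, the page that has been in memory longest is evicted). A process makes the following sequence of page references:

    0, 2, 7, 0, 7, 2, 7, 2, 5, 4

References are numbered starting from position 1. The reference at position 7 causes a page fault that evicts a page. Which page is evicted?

pos 1: 0 → fault, frames [0]
pos 2: 2 → fault, frames [0, 2]
pos 3: 7 → fault, evict 0, frames [2, 7]
pos 4: 0 → fault, evict 2, frames [7, 0]
pos 5: 7 → hit
pos 6: 2 → fault, evict 7, frames [0, 2]
pos 7: 7 → fault, evict 0, frames [2, 7]
At position 7, page 0 is evicted.

0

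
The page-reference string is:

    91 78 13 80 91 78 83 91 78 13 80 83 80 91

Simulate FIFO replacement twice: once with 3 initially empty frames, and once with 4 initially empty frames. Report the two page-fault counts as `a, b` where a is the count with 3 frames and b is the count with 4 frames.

10, 11

3 frames: F F F F F F F . . F F . . F → 10 faults.
4 frames: F F F F . . F F F F F F . F → 11 faults.
11 > 10: adding a frame increased faults — Belady's anomaly.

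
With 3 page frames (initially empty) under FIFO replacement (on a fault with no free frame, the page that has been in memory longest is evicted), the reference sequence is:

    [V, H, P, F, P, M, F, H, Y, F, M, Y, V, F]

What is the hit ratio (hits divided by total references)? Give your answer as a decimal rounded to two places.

V -> miss, frames (V)
H -> miss, frames (V H)
P -> miss, frames (V H P)
F -> miss, evict V, frames (H P F)
P -> hit
M -> miss, evict H, frames (P F M)
F -> hit
H -> miss, evict P, frames (F M H)
Y -> miss, evict F, frames (M H Y)
F -> miss, evict M, frames (H Y F)
M -> miss, evict H, frames (Y F M)
Y -> hit
V -> miss, evict Y, frames (F M V)
F -> hit
Hits: 4 of 14 references → 4/14 = 0.2857.

0.29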